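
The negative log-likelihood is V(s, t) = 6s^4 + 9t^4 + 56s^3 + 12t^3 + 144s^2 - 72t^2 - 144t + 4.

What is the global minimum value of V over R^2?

V(s,t) separates as P(s) + Q(t) + 4, so its minimum is min P + min Q + 4.
P'(s) = 24s(s + 3)(s + 4) vanishes at s ∈ {-4, -3, 0}; Q'(t) = 36(t - 2)(t + 1)(t + 2) vanishes at t ∈ {-2, -1, 2}.
Local minima of P (where P''>0): P(-4)=256, P(0)=0. Local minima of Q: Q(-2)=48, Q(2)=-336.
So the global minimum of V is P(0) + Q(2) + 4 = 0 − 336 + 4 = -332, attained at (0, 2).

-332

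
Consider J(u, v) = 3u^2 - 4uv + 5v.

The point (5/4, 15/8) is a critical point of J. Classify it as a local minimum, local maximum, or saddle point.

The Hessian of J is constant: H = [[6, -4], [-4, 0]].
det(H) = 6·0 − (-4)² = -16.
Since det(H) < 0, H is indefinite and the critical point is a saddle point.

saddle point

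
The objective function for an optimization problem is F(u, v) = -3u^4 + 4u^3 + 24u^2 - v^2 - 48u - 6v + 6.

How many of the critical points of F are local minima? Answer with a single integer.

F separates as a function of u plus a function of v, so ∇F=0 decouples.
∂F/∂u = -12(u - 2)(u - 1)(u + 2) = 0 at u ∈ {-2, 1, 2}; ∂F/∂v = -2(v + 3) = 0 at v ∈ {-3}.
The Hessian is diagonal: diag(F_uu, F_vv). Second derivatives: F_uu(-2)=-144, F_uu(1)=36, F_uu(2)=-48; F_vv(-3)=-2.
Local minima occur where both diagonal entries positive: none. Count: 0.

0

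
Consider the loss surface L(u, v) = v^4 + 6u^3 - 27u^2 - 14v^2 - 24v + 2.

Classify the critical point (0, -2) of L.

The mixed partial ∂²L/∂u∂v is 0, so the Hessian at any point is diag(L_uu, L_vv) = diag(18(2u - 3), 4(3v^2 - 7)).
At (0, -2): H = diag(-54, 20).
The eigenvalues have opposite signs, so H is indefinite: a saddle point.

saddle point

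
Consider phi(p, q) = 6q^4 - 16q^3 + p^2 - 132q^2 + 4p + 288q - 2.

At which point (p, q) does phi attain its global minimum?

(-2, -3)

phi(p,q) separates as A(p) + B(q) − 2, so its minimum is min A + min B − 2.
A'(p) = 2p + 4 vanishes at p ∈ {-2}; B'(q) = 24(q - 4)(q - 1)(q + 3) vanishes at q ∈ {-3, 1, 4}.
Local minima of A (where A''>0): A(-2)=-4. Local minima of B: B(-3)=-1134, B(4)=-448.
So the global minimum of phi is A(-2) + B(-3) − 2 = -4 − 1134 − 2 = -1140, attained at (-2, -3).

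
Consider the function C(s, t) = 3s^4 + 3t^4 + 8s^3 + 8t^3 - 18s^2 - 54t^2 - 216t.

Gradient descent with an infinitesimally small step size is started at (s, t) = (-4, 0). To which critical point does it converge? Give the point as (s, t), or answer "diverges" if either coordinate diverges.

(-3, 3)

C is separable, so gradient descent decouples: s follows -∂C/∂s, t follows -∂C/∂t.
∂C/∂s = 12s(s - 1)(s + 3); at s=-4 this is -240, so s increases.
∂C/∂t = 12(t - 3)(t + 2)(t + 3); at t=0 this is -216, so t increases.
s converges to its nearest critical value -3 (a local min of the s-part); t converges to 3. The iterate converges to (-3, 3).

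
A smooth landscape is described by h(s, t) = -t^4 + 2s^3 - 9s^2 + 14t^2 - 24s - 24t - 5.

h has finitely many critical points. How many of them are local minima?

1

h separates as a function of s plus a function of t, so ∇h=0 decouples.
∂h/∂s = 6(s - 4)(s + 1) = 0 at s ∈ {-1, 4}; ∂h/∂t = -4(t - 2)(t - 1)(t + 3) = 0 at t ∈ {-3, 1, 2}.
The Hessian is diagonal: diag(h_ss, h_tt). Second derivatives: h_ss(-1)=-30, h_ss(4)=30; h_tt(-3)=-80, h_tt(1)=16, h_tt(2)=-20.
Local minima occur where both diagonal entries positive: (4, 1). Count: 1.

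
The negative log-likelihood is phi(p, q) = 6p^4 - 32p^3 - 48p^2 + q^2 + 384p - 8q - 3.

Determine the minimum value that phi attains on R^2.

phi(p,q) separates as A(p) + B(q) − 3, so its minimum is min A + min B − 3.
A'(p) = 24(p - 4)(p - 2)(p + 2) vanishes at p ∈ {-2, 2, 4}; B'(q) = 2q - 8 vanishes at q ∈ {4}.
Local minima of A (where A''>0): A(-2)=-608, A(4)=256. Local minima of B: B(4)=-16.
So the global minimum of phi is A(-2) + B(4) − 3 = -608 − 16 − 3 = -627, attained at (-2, 4).

-627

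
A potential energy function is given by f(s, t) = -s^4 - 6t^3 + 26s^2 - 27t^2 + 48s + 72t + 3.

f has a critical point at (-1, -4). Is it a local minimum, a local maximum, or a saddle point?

local minimum

The mixed partial ∂²f/∂s∂t is 0, so the Hessian at any point is diag(f_ss, f_tt) = diag(4(-3s^2 + 13), -18(2t + 3)).
At (-1, -4): H = diag(40, 90).
Both eigenvalues are positive, so H is positive definite: a local minimum.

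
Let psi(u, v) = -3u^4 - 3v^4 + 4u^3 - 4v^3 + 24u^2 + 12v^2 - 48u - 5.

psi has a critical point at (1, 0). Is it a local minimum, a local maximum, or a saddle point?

local minimum

The mixed partial ∂²psi/∂u∂v is 0, so the Hessian at any point is diag(psi_uu, psi_vv) = diag(12(-3u^2 + 2u + 4), 12(-3v^2 - 2v + 2)).
At (1, 0): H = diag(36, 24).
Both eigenvalues are positive, so H is positive definite: a local minimum.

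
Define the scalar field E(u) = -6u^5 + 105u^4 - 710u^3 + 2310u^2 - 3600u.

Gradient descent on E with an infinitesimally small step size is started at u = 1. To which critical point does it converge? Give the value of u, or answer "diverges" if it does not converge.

E'(u) = -30(u - 5)(u - 4)(u - 3)(u - 2), so E'(1) = -720.
Gradient descent moves in the -E' direction, i.e. u is increasing.
The nearest critical point in that direction is u = 2, where E'' = 180 > 0 (a local minimum). The iterate converges there.

2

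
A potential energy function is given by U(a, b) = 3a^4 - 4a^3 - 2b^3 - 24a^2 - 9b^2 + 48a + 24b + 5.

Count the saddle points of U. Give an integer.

3

U separates as a function of a plus a function of b, so ∇U=0 decouples.
∂U/∂a = 12(a - 2)(a - 1)(a + 2) = 0 at a ∈ {-2, 1, 2}; ∂U/∂b = -6(b - 1)(b + 4) = 0 at b ∈ {-4, 1}.
The Hessian is diagonal: diag(U_aa, U_bb). Second derivatives: U_aa(-2)=144, U_aa(1)=-36, U_aa(2)=48; U_bb(-4)=30, U_bb(1)=-30.
Saddle points occur where the two diagonal entries have opposite signs: (-2, 1), (1, -4), (2, 1). Count: 3.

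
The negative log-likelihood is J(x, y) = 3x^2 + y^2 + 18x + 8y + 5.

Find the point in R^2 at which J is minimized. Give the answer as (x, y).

J(x,y) separates as P(x) + Q(y) + 5, so its minimum is min P + min Q + 5.
P'(x) = 6x + 18 vanishes at x ∈ {-3}; Q'(y) = 2y + 8 vanishes at y ∈ {-4}.
Local minima of P (where P''>0): P(-3)=-27. Local minima of Q: Q(-4)=-16.
So the global minimum of J is P(-3) + Q(-4) + 5 = -27 − 16 + 5 = -38, attained at (-3, -4).

(-3, -4)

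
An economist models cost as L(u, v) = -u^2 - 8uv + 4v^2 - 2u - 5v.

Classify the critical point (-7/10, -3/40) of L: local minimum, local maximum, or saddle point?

The Hessian of L is constant: H = [[-2, -8], [-8, 8]].
det(H) = (-2)·8 − (-8)² = -80.
Since det(H) < 0, H is indefinite and the critical point is a saddle point.

saddle point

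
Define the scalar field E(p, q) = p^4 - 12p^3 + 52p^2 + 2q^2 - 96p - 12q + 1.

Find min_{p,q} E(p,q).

-81

E(p,q) separates as A(p) + B(q) + 1, so its minimum is min A + min B + 1.
A'(p) = 4(p - 4)(p - 3)(p - 2) vanishes at p ∈ {2, 3, 4}; B'(q) = 4q - 12 vanishes at q ∈ {3}.
Local minima of A (where A''>0): A(2)=-64, A(4)=-64. Local minima of B: B(3)=-18.
So the global minimum of E is A(2) + B(3) + 1 = -64 − 18 + 1 = -81, attained at (2, 3).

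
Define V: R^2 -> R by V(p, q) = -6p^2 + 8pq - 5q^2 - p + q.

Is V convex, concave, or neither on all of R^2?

V is quadratic, so its Hessian is the constant matrix H = [[-12, 8], [8, -10]].
det(H) = 56, tr(H) = -22.
det(H) > 0 and tr(H) < 0, so H is negative definite everywhere: concave.

concave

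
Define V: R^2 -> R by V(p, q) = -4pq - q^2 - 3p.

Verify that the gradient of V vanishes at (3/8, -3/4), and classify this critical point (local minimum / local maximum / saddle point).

∇V = (-4q - 3, -4p - 2q); substituting (3/8, -3/4) gives ∇V = (0, 0), so (3/8, -3/4) is indeed a critical point.
The Hessian of V is constant: H = [[0, -4], [-4, -2]].
det(H) = 0·(-2) − (-4)² = -16.
Since det(H) < 0, H is indefinite and the critical point is a saddle point.

saddle point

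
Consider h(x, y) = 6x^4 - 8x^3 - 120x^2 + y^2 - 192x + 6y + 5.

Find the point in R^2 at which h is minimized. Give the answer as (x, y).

(4, -3)

h(x,y) separates as P(x) + Q(y) + 5, so its minimum is min P + min Q + 5.
P'(x) = 24(x - 4)(x + 1)(x + 2) vanishes at x ∈ {-2, -1, 4}; Q'(y) = 2y + 6 vanishes at y ∈ {-3}.
Local minima of P (where P''>0): P(-2)=64, P(4)=-1664. Local minima of Q: Q(-3)=-9.
So the global minimum of h is P(4) + Q(-3) + 5 = -1664 − 9 + 5 = -1668, attained at (4, -3).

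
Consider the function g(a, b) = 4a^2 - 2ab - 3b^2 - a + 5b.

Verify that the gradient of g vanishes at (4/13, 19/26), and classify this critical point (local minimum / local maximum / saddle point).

saddle point

∇g = (8a - 2b - 1, -2a - 6b + 5); substituting (4/13, 19/26) gives ∇g = (0, 0), so (4/13, 19/26) is indeed a critical point.
The Hessian of g is constant: H = [[8, -2], [-2, -6]].
det(H) = 8·(-6) − (-2)² = -52.
Since det(H) < 0, H is indefinite and the critical point is a saddle point.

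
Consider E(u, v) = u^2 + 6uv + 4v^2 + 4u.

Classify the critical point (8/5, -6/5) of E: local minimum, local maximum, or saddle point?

saddle point

The Hessian of E is constant: H = [[2, 6], [6, 8]].
det(H) = 2·8 − 6² = -20.
Since det(H) < 0, H is indefinite and the critical point is a saddle point.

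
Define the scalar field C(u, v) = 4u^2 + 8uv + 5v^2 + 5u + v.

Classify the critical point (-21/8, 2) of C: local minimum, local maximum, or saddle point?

local minimum

The Hessian of C is constant: H = [[8, 8], [8, 10]].
det(H) = 8·10 − 8² = 16.
det(H) > 0 and tr(H) = 18 > 0, so H is positive definite and the point is a local minimum.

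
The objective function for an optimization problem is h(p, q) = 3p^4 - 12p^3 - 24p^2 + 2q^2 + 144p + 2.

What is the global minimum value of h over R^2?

h(p,q) separates as A(p) + B(q) + 2, so its minimum is min A + min B + 2.
A'(p) = 12(p - 3)(p - 2)(p + 2) vanishes at p ∈ {-2, 2, 3}; B'(q) = 4q vanishes at q ∈ {0}.
Local minima of A (where A''>0): A(-2)=-240, A(3)=135. Local minima of B: B(0)=0.
So the global minimum of h is A(-2) + B(0) + 2 = -240 + 0 + 2 = -238, attained at (-2, 0).

-238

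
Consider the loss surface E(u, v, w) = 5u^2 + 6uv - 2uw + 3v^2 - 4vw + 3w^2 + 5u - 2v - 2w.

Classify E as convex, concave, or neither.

E is quadratic, so its Hessian is the constant matrix H = [[10, 6, -2], [6, 6, -4], [-2, -4, 6]].
Leading principal minors: 10, 24, 56.
All positive ⇒ H ≻ 0 ⇒ convex.

convex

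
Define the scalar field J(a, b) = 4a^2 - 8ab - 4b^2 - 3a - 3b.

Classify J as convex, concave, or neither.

neither

J is quadratic, so its Hessian is the constant matrix H = [[8, -8], [-8, -8]].
det(H) = -128, tr(H) = 0.
det(H) < 0, so H is indefinite: neither convex nor concave.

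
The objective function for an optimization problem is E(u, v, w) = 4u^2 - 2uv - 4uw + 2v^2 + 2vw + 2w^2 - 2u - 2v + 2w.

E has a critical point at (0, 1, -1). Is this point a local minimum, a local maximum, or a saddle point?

The Hessian is constant: H = [[8, -2, -4], [-2, 4, 2], [-4, 2, 4]].
Leading principal minors: Δ₁ = 8, Δ₂ = 28, Δ₃ = 48.
All leading minors are positive, so H is positive definite: a local minimum.

local minimum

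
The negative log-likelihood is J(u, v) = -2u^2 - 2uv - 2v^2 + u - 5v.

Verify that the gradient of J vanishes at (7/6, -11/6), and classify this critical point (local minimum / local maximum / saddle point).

∇J = (-4u - 2v + 1, -2u - 4v - 5); substituting (7/6, -11/6) gives ∇J = (0, 0), so (7/6, -11/6) is indeed a critical point.
The Hessian of J is constant: H = [[-4, -2], [-2, -4]].
det(H) = (-4)·(-4) − (-2)² = 12.
det(H) > 0 and tr(H) = -8 < 0, so H is negative definite and the point is a local maximum.

local maximum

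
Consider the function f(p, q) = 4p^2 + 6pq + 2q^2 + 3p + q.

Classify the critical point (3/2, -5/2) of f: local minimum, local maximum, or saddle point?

The Hessian of f is constant: H = [[8, 6], [6, 4]].
det(H) = 8·4 − 6² = -4.
Since det(H) < 0, H is indefinite and the critical point is a saddle point.

saddle point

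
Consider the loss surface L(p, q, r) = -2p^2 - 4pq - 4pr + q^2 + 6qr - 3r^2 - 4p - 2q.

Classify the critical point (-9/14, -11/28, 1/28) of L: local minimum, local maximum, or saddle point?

The Hessian is constant: H = [[-4, -4, -4], [-4, 2, 6], [-4, 6, -6]].
Leading principal minors: Δ₁ = -4, Δ₂ = -24, Δ₃ = 448.
The minors fit neither the all-positive nor the alternating-sign pattern, so H is indefinite: a saddle point.

saddle point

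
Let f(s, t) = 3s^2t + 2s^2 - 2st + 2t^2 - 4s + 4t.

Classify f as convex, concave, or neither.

neither

The term 3s^2t is cubic, so the Hessian is not constant.
∂²f/∂s² = 6t + 4, which takes both signs as t varies (negative for sufficiently negative t). A diagonal entry of the Hessian changing sign means the Hessian is neither positive- nor negative-semidefinite on all of R^2.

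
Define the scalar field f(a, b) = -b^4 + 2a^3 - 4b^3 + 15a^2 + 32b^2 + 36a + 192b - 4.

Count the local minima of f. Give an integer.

f separates as a function of a plus a function of b, so ∇f=0 decouples.
∂f/∂a = 6(a + 2)(a + 3) = 0 at a ∈ {-3, -2}; ∂f/∂b = -4(b - 4)(b + 3)(b + 4) = 0 at b ∈ {-4, -3, 4}.
The Hessian is diagonal: diag(f_aa, f_bb). Second derivatives: f_aa(-3)=-6, f_aa(-2)=6; f_bb(-4)=-32, f_bb(-3)=28, f_bb(4)=-224.
Local minima occur where both diagonal entries positive: (-2, -3). Count: 1.

1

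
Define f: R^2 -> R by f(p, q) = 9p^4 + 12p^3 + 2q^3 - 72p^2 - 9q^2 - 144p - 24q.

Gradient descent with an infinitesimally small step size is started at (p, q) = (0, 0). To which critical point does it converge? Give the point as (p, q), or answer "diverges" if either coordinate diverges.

(2, 4)

f is separable, so gradient descent decouples: p follows -∂f/∂p, q follows -∂f/∂q.
∂f/∂p = 36(p - 2)(p + 1)(p + 2); at p=0 this is -144, so p increases.
∂f/∂q = 6(q - 4)(q + 1); at q=0 this is -24, so q increases.
p converges to its nearest critical value 2 (a local min of the p-part); q converges to 4. The iterate converges to (2, 4).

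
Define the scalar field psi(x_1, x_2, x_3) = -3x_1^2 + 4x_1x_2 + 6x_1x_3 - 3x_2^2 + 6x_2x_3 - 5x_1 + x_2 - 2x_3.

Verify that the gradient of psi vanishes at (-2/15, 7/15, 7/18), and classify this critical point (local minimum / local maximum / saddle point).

∇psi = (-6x_1 + 4x_2 + 6x_3 - 5, 4x_1 - 6x_2 + 6x_3 + 1, 6x_1 + 6x_2 - 2); substituting (-2/15, 7/15, 7/18) gives ∇psi = (0, 0, 0), so (-2/15, 7/15, 7/18) is indeed a critical point.
The Hessian is constant: H = [[-6, 4, 6], [4, -6, 6], [6, 6, 0]].
Leading principal minors: Δ₁ = -6, Δ₂ = 20, Δ₃ = 720.
The minors fit neither the all-positive nor the alternating-sign pattern, so H is indefinite: a saddle point.

saddle point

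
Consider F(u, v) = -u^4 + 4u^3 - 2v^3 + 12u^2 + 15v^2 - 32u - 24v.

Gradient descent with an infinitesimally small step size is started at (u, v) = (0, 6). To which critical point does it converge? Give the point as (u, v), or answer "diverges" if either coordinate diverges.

F is separable, so gradient descent decouples: u follows -∂F/∂u, v follows -∂F/∂v.
∂F/∂u = -4(u - 4)(u - 1)(u + 2); at u=0 this is -32, so u increases.
∂F/∂v = -6(v - 4)(v - 1); at v=6 this is -60, so v increases.
The v-coordinate has no critical point in that direction and runs off to infinity.

diverges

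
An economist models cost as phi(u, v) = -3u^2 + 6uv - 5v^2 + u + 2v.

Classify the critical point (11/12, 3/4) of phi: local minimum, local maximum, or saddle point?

local maximum

The Hessian of phi is constant: H = [[-6, 6], [6, -10]].
det(H) = (-6)·(-10) − 6² = 24.
det(H) > 0 and tr(H) = -16 < 0, so H is negative definite and the point is a local maximum.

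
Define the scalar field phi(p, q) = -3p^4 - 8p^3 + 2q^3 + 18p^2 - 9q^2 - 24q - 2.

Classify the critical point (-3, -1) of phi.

The mixed partial ∂²phi/∂p∂q is 0, so the Hessian at any point is diag(phi_pp, phi_qq) = diag(12(-3p^2 - 4p + 3), 6(2q - 3)).
At (-3, -1): H = diag(-144, -30).
Both eigenvalues are negative, so H is negative definite: a local maximum.

local maximum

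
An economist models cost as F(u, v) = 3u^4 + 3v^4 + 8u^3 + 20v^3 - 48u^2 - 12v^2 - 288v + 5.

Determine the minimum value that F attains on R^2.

-923

F(u,v) separates as P(u) + Q(v) + 5, so its minimum is min P + min Q + 5.
P'(u) = 12u(u - 2)(u + 4) vanishes at u ∈ {-4, 0, 2}; Q'(v) = 12(v - 2)(v + 3)(v + 4) vanishes at v ∈ {-4, -3, 2}.
Local minima of P (where P''>0): P(-4)=-512, P(2)=-80. Local minima of Q: Q(-4)=448, Q(2)=-416.
So the global minimum of F is P(-4) + Q(2) + 5 = -512 − 416 + 5 = -923, attained at (-4, 2).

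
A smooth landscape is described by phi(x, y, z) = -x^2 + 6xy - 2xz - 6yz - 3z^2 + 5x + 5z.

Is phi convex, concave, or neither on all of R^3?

phi is quadratic, so its Hessian is the constant matrix H = [[-2, 6, -2], [6, 0, -6], [-2, -6, -6]].
Leading principal minors: -2, -36, 432.
Neither pattern holds ⇒ H is indefinite ⇒ neither convex nor concave.

neither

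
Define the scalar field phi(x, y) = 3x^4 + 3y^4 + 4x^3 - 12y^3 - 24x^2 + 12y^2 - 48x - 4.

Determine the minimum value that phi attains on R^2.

phi(x,y) separates as P(x) + Q(y) − 4, so its minimum is min P + min Q − 4.
P'(x) = 12(x - 2)(x + 1)(x + 2) vanishes at x ∈ {-2, -1, 2}; Q'(y) = 12y(y - 2)(y - 1) vanishes at y ∈ {0, 1, 2}.
Local minima of P (where P''>0): P(-2)=16, P(2)=-112. Local minima of Q: Q(0)=0, Q(2)=0.
So the global minimum of phi is P(2) + Q(0) − 4 = -112 + 0 − 4 = -116, attained at (2, 0).

-116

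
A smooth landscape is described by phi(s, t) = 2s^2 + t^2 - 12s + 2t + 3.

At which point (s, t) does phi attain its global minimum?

(3, -1)

phi(s,t) separates as P(s) + Q(t) + 3, so its minimum is min P + min Q + 3.
P'(s) = 4s - 12 vanishes at s ∈ {3}; Q'(t) = 2(t + 1) vanishes at t ∈ {-1}.
Local minima of P (where P''>0): P(3)=-18. Local minima of Q: Q(-1)=-1.
So the global minimum of phi is P(3) + Q(-1) + 3 = -18 − 1 + 3 = -16, attained at (3, -1).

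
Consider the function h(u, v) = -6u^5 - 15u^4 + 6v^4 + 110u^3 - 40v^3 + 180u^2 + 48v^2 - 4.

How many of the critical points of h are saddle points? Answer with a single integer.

6

h separates as a function of u plus a function of v, so ∇h=0 decouples.
∂h/∂u = -30u(u - 3)(u + 1)(u + 4) = 0 at u ∈ {-4, -1, 0, 3}; ∂h/∂v = 24v(v - 4)(v - 1) = 0 at v ∈ {0, 1, 4}.
The Hessian is diagonal: diag(h_uu, h_vv). Second derivatives: h_uu(-4)=2520, h_uu(-1)=-360, h_uu(0)=360, h_uu(3)=-2520; h_vv(0)=96, h_vv(1)=-72, h_vv(4)=288.
Saddle points occur where the two diagonal entries have opposite signs: (-4, 1), (-1, 0), (-1, 4), (0, 1), (3, 0), (3, 4). Count: 6.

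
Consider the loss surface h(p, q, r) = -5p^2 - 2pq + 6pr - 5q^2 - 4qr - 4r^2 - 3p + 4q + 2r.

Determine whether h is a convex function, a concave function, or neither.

h is quadratic, so its Hessian is the constant matrix H = [[-10, -2, 6], [-2, -10, -4], [6, -4, -8]].
Leading principal minors: -10, 96, -152.
Signs alternate −, +, − ⇒ H ≺ 0 ⇒ concave.

concave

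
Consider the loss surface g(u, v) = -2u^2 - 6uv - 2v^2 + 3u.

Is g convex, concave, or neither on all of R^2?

g is quadratic, so its Hessian is the constant matrix H = [[-4, -6], [-6, -4]].
det(H) = -20, tr(H) = -8.
det(H) < 0, so H is indefinite: neither convex nor concave.

neither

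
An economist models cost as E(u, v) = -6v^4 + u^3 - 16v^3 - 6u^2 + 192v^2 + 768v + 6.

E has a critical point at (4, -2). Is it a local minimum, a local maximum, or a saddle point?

local minimum

The mixed partial ∂²E/∂u∂v is 0, so the Hessian at any point is diag(E_uu, E_vv) = diag(6(u - 2), 24(-3v^2 - 4v + 16)).
At (4, -2): H = diag(12, 288).
Both eigenvalues are positive, so H is positive definite: a local minimum.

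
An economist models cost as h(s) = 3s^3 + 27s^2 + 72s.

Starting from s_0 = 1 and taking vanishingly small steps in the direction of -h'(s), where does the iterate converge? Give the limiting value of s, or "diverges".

h'(s) = 9(s + 2)(s + 4), so h'(1) = 135.
Gradient descent moves in the -h' direction, i.e. s is decreasing.
The nearest critical point in that direction is s = -2, where h'' = 18 > 0 (a local minimum). The iterate converges there.

-2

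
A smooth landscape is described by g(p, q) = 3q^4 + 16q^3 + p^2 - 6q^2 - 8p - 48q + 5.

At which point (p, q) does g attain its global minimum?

(4, -4)

g(p,q) separates as A(p) + B(q) + 5, so its minimum is min A + min B + 5.
A'(p) = 2p - 8 vanishes at p ∈ {4}; B'(q) = 12(q - 1)(q + 1)(q + 4) vanishes at q ∈ {-4, -1, 1}.
Local minima of A (where A''>0): A(4)=-16. Local minima of B: B(-4)=-160, B(1)=-35.
So the global minimum of g is A(4) + B(-4) + 5 = -16 − 160 + 5 = -171, attained at (4, -4).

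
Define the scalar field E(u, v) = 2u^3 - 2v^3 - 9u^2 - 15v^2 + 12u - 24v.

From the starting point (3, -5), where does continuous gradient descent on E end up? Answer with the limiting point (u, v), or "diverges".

(2, -4)

E is separable, so gradient descent decouples: u follows -∂E/∂u, v follows -∂E/∂v.
∂E/∂u = 6(u - 2)(u - 1); at u=3 this is 12, so u decreases.
∂E/∂v = -6(v + 1)(v + 4); at v=-5 this is -24, so v increases.
u converges to its nearest critical value 2 (a local min of the u-part); v converges to -4. The iterate converges to (2, -4).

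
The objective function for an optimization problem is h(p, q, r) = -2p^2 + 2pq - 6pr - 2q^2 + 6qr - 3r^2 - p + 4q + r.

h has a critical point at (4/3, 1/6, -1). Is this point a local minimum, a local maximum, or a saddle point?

The Hessian is constant: H = [[-4, 2, -6], [2, -4, 6], [-6, 6, -6]].
Leading principal minors: Δ₁ = -4, Δ₂ = 12, Δ₃ = 72.
The minors fit neither the all-positive nor the alternating-sign pattern, so H is indefinite: a saddle point.

saddle point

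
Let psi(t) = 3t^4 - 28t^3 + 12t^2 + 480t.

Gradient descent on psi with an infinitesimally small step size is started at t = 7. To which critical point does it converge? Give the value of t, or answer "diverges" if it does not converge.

psi'(t) = 12(t - 5)(t - 4)(t + 2), so psi'(7) = 648.
Gradient descent moves in the -psi' direction, i.e. t is decreasing.
The nearest critical point in that direction is t = 5, where psi'' = 84 > 0 (a local minimum). The iterate converges there.

5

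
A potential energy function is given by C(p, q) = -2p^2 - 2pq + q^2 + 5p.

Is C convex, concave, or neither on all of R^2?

neither

C is quadratic, so its Hessian is the constant matrix H = [[-4, -2], [-2, 2]].
det(H) = -12, tr(H) = -2.
det(H) < 0, so H is indefinite: neither convex nor concave.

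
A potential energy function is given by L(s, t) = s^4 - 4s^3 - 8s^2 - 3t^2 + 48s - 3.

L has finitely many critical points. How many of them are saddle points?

2

L separates as a function of s plus a function of t, so ∇L=0 decouples.
∂L/∂s = 4(s - 3)(s - 2)(s + 2) = 0 at s ∈ {-2, 2, 3}; ∂L/∂t = -6t = 0 at t ∈ {0}.
The Hessian is diagonal: diag(L_ss, L_tt). Second derivatives: L_ss(-2)=80, L_ss(2)=-16, L_ss(3)=20; L_tt(0)=-6.
Saddle points occur where the two diagonal entries have opposite signs: (-2, 0), (3, 0). Count: 2.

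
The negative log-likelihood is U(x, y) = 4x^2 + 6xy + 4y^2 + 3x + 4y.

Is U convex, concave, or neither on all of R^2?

convex

U is quadratic, so its Hessian is the constant matrix H = [[8, 6], [6, 8]].
det(H) = 28, tr(H) = 16.
det(H) > 0 and tr(H) > 0, so H is positive definite everywhere: convex.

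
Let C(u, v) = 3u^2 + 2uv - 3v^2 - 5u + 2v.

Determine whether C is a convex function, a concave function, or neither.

neither

C is quadratic, so its Hessian is the constant matrix H = [[6, 2], [2, -6]].
det(H) = -40, tr(H) = 0.
det(H) < 0, so H is indefinite: neither convex nor concave.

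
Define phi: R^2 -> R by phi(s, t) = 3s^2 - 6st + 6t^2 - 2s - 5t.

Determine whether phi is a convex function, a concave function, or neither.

phi is quadratic, so its Hessian is the constant matrix H = [[6, -6], [-6, 12]].
det(H) = 36, tr(H) = 18.
det(H) > 0 and tr(H) > 0, so H is positive definite everywhere: convex.

convex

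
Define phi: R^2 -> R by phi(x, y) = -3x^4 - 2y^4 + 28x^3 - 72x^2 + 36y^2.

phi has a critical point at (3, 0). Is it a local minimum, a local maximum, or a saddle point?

local minimum

The mixed partial ∂²phi/∂x∂y is 0, so the Hessian at any point is diag(phi_xx, phi_yy) = diag(12(-3x^2 + 14x - 12), 24(-y^2 + 3)).
At (3, 0): H = diag(36, 72).
Both eigenvalues are positive, so H is positive definite: a local minimum.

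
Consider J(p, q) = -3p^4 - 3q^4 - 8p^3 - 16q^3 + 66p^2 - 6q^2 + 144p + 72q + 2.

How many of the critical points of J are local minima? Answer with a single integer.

1

J separates as a function of p plus a function of q, so ∇J=0 decouples.
∂J/∂p = -12(p - 3)(p + 1)(p + 4) = 0 at p ∈ {-4, -1, 3}; ∂J/∂q = -12(q - 1)(q + 2)(q + 3) = 0 at q ∈ {-3, -2, 1}.
The Hessian is diagonal: diag(J_pp, J_qq). Second derivatives: J_pp(-4)=-252, J_pp(-1)=144, J_pp(3)=-336; J_qq(-3)=-48, J_qq(-2)=36, J_qq(1)=-144.
Local minima occur where both diagonal entries positive: (-1, -2). Count: 1.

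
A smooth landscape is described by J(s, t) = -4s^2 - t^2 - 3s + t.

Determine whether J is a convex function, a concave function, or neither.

J is quadratic, so its Hessian is the constant matrix H = [[-8, 0], [0, -2]].
det(H) = 16, tr(H) = -10.
det(H) > 0 and tr(H) < 0, so H is negative definite everywhere: concave.

concave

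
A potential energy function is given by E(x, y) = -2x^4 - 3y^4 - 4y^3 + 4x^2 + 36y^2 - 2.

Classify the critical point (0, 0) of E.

local minimum

The mixed partial ∂²E/∂x∂y is 0, so the Hessian at any point is diag(E_xx, E_yy) = diag(8(-3x^2 + 1), 12(-3y^2 - 2y + 6)).
At (0, 0): H = diag(8, 72).
Both eigenvalues are positive, so H is positive definite: a local minimum.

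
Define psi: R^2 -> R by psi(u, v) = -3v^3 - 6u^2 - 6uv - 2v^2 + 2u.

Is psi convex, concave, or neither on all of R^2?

The term -3v^3 is cubic, so the Hessian is not constant.
∂²psi/∂v² = -18v - 4, which takes both signs as v varies (negative for sufficiently large v). A diagonal entry of the Hessian changing sign means the Hessian is neither positive- nor negative-semidefinite on all of R^2.

neither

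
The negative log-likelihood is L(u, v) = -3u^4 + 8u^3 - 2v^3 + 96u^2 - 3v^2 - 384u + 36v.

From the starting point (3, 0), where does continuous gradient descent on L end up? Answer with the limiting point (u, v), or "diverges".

(2, -3)

L is separable, so gradient descent decouples: u follows -∂L/∂u, v follows -∂L/∂v.
∂L/∂u = -12(u - 4)(u - 2)(u + 4); at u=3 this is 84, so u decreases.
∂L/∂v = -6(v - 2)(v + 3); at v=0 this is 36, so v decreases.
u converges to its nearest critical value 2 (a local min of the u-part); v converges to -3. The iterate converges to (2, -3).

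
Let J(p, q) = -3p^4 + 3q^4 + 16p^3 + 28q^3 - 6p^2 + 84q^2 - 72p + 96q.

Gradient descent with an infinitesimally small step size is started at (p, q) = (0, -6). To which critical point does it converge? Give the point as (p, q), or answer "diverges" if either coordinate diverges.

J is separable, so gradient descent decouples: p follows -∂J/∂p, q follows -∂J/∂q.
∂J/∂p = -12(p - 3)(p - 2)(p + 1); at p=0 this is -72, so p increases.
∂J/∂q = 12(q + 1)(q + 2)(q + 4); at q=-6 this is -480, so q increases.
p converges to its nearest critical value 2 (a local min of the p-part); q converges to -4. The iterate converges to (2, -4).

(2, -4)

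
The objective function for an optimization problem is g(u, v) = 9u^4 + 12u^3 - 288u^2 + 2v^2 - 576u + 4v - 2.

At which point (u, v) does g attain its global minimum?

g(u,v) separates as P(u) + Q(v) − 2, so its minimum is min P + min Q − 2.
P'(u) = 36(u - 4)(u + 1)(u + 4) vanishes at u ∈ {-4, -1, 4}; Q'(v) = 4v + 4 vanishes at v ∈ {-1}.
Local minima of P (where P''>0): P(-4)=-768, P(4)=-3840. Local minima of Q: Q(-1)=-2.
So the global minimum of g is P(4) + Q(-1) − 2 = -3840 − 2 − 2 = -3844, attained at (4, -1).

(4, -1)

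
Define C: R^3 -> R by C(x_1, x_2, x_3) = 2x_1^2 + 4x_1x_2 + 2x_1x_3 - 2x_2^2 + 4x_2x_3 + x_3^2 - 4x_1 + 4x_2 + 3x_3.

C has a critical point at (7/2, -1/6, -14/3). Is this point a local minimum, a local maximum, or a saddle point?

The Hessian is constant: H = [[4, 4, 2], [4, -4, 4], [2, 4, 2]].
Leading principal minors: Δ₁ = 4, Δ₂ = -32, Δ₃ = -48.
The minors fit neither the all-positive nor the alternating-sign pattern, so H is indefinite: a saddle point.

saddle point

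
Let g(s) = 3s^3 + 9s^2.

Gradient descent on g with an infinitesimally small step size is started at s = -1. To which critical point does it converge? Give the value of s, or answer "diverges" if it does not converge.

0

g'(s) = 9s(s + 2), so g'(-1) = -9.
Gradient descent moves in the -g' direction, i.e. s is increasing.
The nearest critical point in that direction is s = 0, where g'' = 18 > 0 (a local minimum). The iterate converges there.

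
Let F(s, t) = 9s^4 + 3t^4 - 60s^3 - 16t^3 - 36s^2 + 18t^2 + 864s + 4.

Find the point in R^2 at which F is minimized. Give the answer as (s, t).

F(s,t) separates as P(s) + Q(t) + 4, so its minimum is min P + min Q + 4.
P'(s) = 36(s - 4)(s - 3)(s + 2) vanishes at s ∈ {-2, 3, 4}; Q'(t) = 12t(t - 3)(t - 1) vanishes at t ∈ {0, 1, 3}.
Local minima of P (where P''>0): P(-2)=-1248, P(4)=1344. Local minima of Q: Q(0)=0, Q(3)=-27.
So the global minimum of F is P(-2) + Q(3) + 4 = -1248 − 27 + 4 = -1271, attained at (-2, 3).

(-2, 3)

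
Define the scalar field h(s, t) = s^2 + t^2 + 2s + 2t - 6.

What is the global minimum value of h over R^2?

-8

h(s,t) separates as P(s) + Q(t) − 6, so its minimum is min P + min Q − 6.
P'(s) = 2s + 2 vanishes at s ∈ {-1}; Q'(t) = 2(t + 1) vanishes at t ∈ {-1}.
Local minima of P (where P''>0): P(-1)=-1. Local minima of Q: Q(-1)=-1.
So the global minimum of h is P(-1) + Q(-1) − 6 = -1 − 1 − 6 = -8, attained at (-1, -1).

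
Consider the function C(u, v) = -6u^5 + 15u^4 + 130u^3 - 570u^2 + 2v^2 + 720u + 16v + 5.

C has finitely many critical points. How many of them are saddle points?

2

C separates as a function of u plus a function of v, so ∇C=0 decouples.
∂C/∂u = -30(u - 3)(u - 2)(u - 1)(u + 4) = 0 at u ∈ {-4, 1, 2, 3}; ∂C/∂v = 4(v + 4) = 0 at v ∈ {-4}.
The Hessian is diagonal: diag(C_uu, C_vv). Second derivatives: C_uu(-4)=6300, C_uu(1)=-300, C_uu(2)=180, C_uu(3)=-420; C_vv(-4)=4.
Saddle points occur where the two diagonal entries have opposite signs: (1, -4), (3, -4). Count: 2.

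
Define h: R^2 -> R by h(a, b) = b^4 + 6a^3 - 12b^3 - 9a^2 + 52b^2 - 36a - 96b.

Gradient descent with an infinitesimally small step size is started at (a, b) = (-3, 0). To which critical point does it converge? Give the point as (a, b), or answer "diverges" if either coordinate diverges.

diverges

h is separable, so gradient descent decouples: a follows -∂h/∂a, b follows -∂h/∂b.
∂h/∂a = 18(a - 2)(a + 1); at a=-3 this is 180, so a decreases.
∂h/∂b = 4(b - 4)(b - 3)(b - 2); at b=0 this is -96, so b increases.
The a-coordinate has no critical point in that direction and runs off to infinity.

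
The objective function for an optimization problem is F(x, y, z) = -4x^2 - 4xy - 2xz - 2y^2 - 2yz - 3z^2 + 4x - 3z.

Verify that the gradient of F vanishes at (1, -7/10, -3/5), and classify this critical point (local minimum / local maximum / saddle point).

∇F = (-8x - 4y - 2z + 4, -4x - 4y - 2z, -2x - 2y - 6z - 3); substituting (1, -7/10, -3/5) gives ∇F = (0, 0, 0), so (1, -7/10, -3/5) is indeed a critical point.
The Hessian is constant: H = [[-8, -4, -2], [-4, -4, -2], [-2, -2, -6]].
Leading principal minors: Δ₁ = -8, Δ₂ = 16, Δ₃ = -80.
The minors alternate sign starting negative (−, +, −), so H is negative definite: a local maximum.

local maximum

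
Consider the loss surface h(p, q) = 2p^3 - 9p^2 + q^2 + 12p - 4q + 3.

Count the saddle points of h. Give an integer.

h separates as a function of p plus a function of q, so ∇h=0 decouples.
∂h/∂p = 6(p - 2)(p - 1) = 0 at p ∈ {1, 2}; ∂h/∂q = 2(q - 2) = 0 at q ∈ {2}.
The Hessian is diagonal: diag(h_pp, h_qq). Second derivatives: h_pp(1)=-6, h_pp(2)=6; h_qq(2)=2.
Saddle points occur where the two diagonal entries have opposite signs: (1, 2). Count: 1.

1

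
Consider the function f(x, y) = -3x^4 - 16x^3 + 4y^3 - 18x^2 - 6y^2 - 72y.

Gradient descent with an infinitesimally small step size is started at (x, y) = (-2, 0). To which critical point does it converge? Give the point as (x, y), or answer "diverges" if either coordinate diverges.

f is separable, so gradient descent decouples: x follows -∂f/∂x, y follows -∂f/∂y.
∂f/∂x = -12x(x + 1)(x + 3); at x=-2 this is -24, so x increases.
∂f/∂y = 12(y - 3)(y + 2); at y=0 this is -72, so y increases.
x converges to its nearest critical value -1 (a local min of the x-part); y converges to 3. The iterate converges to (-1, 3).

(-1, 3)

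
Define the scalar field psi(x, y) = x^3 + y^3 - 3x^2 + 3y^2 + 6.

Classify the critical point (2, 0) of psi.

local minimum

The mixed partial ∂²psi/∂x∂y is 0, so the Hessian at any point is diag(psi_xx, psi_yy) = diag(6(x - 1), 6(y + 1)).
At (2, 0): H = diag(6, 6).
Both eigenvalues are positive, so H is positive definite: a local minimum.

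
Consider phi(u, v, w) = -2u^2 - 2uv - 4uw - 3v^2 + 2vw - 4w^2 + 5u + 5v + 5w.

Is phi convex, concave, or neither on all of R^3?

phi is quadratic, so its Hessian is the constant matrix H = [[-4, -2, -4], [-2, -6, 2], [-4, 2, -8]].
Leading principal minors: -4, 20, -16.
Signs alternate −, +, − ⇒ H ≺ 0 ⇒ concave.

concave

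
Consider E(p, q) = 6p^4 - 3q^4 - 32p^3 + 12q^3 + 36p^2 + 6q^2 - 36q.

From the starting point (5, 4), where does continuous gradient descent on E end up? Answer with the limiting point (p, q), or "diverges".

E is separable, so gradient descent decouples: p follows -∂E/∂p, q follows -∂E/∂q.
∂E/∂p = 24p(p - 3)(p - 1); at p=5 this is 960, so p decreases.
∂E/∂q = -12(q - 3)(q - 1)(q + 1); at q=4 this is -180, so q increases.
The q-coordinate has no critical point in that direction and runs off to infinity.

diverges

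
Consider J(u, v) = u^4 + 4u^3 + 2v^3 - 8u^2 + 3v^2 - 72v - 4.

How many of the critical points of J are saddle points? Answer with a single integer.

3

J separates as a function of u plus a function of v, so ∇J=0 decouples.
∂J/∂u = 4u(u - 1)(u + 4) = 0 at u ∈ {-4, 0, 1}; ∂J/∂v = 6(v - 3)(v + 4) = 0 at v ∈ {-4, 3}.
The Hessian is diagonal: diag(J_uu, J_vv). Second derivatives: J_uu(-4)=80, J_uu(0)=-16, J_uu(1)=20; J_vv(-4)=-42, J_vv(3)=42.
Saddle points occur where the two diagonal entries have opposite signs: (-4, -4), (0, 3), (1, -4). Count: 3.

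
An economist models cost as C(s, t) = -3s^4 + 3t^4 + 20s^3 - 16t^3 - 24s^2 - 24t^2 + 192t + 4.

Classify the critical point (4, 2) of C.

The mixed partial ∂²C/∂s∂t is 0, so the Hessian at any point is diag(C_ss, C_tt) = diag(12(-3s^2 + 10s - 4), 12(3t^2 - 8t - 4)).
At (4, 2): H = diag(-144, -96).
Both eigenvalues are negative, so H is negative definite: a local maximum.

local maximum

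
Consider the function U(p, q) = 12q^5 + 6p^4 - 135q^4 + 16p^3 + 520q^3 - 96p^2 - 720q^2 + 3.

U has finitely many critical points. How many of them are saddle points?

U separates as a function of p plus a function of q, so ∇U=0 decouples.
∂U/∂p = 24p(p - 2)(p + 4) = 0 at p ∈ {-4, 0, 2}; ∂U/∂q = 60q(q - 4)(q - 3)(q - 2) = 0 at q ∈ {0, 2, 3, 4}.
The Hessian is diagonal: diag(U_pp, U_qq). Second derivatives: U_pp(-4)=576, U_pp(0)=-192, U_pp(2)=288; U_qq(0)=-1440, U_qq(2)=240, U_qq(3)=-180, U_qq(4)=480.
Saddle points occur where the two diagonal entries have opposite signs: (-4, 0), (-4, 3), (0, 2), (0, 4), (2, 0), (2, 3). Count: 6.

6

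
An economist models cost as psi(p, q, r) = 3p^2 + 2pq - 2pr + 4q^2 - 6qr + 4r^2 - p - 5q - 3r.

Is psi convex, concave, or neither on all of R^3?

psi is quadratic, so its Hessian is the constant matrix H = [[6, 2, -2], [2, 8, -6], [-2, -6, 8]].
Leading principal minors: 6, 44, 152.
All positive ⇒ H ≻ 0 ⇒ convex.

convex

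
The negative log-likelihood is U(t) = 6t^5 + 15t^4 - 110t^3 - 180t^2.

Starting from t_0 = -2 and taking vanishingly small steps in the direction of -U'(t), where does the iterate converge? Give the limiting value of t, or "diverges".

-1

U'(t) = 30t(t - 3)(t + 1)(t + 4), so U'(-2) = -600.
Gradient descent moves in the -U' direction, i.e. t is increasing.
The nearest critical point in that direction is t = -1, where U'' = 360 > 0 (a local minimum). The iterate converges there.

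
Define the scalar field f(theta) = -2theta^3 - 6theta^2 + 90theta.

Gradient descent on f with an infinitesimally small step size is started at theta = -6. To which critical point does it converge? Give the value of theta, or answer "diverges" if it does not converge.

-5

f'(theta) = -6(theta - 3)(theta + 5), so f'(-6) = -54.
Gradient descent moves in the -f' direction, i.e. theta is increasing.
The nearest critical point in that direction is theta = -5, where f'' = 48 > 0 (a local minimum). The iterate converges there.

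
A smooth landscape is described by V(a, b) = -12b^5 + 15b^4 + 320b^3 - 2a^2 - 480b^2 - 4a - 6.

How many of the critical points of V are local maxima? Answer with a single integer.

2

V separates as a function of a plus a function of b, so ∇V=0 decouples.
∂V/∂a = -4(a + 1) = 0 at a ∈ {-1}; ∂V/∂b = -60b(b - 4)(b - 1)(b + 4) = 0 at b ∈ {-4, 0, 1, 4}.
The Hessian is diagonal: diag(V_aa, V_bb). Second derivatives: V_aa(-1)=-4; V_bb(-4)=9600, V_bb(0)=-960, V_bb(1)=900, V_bb(4)=-5760.
Local maxima occur where both diagonal entries negative: (-1, 0), (-1, 4). Count: 2.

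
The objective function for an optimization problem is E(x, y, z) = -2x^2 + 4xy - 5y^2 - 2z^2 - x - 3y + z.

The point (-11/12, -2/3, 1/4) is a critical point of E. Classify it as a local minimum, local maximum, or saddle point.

The Hessian is constant: H = [[-4, 4, 0], [4, -10, 0], [0, 0, -4]].
Leading principal minors: Δ₁ = -4, Δ₂ = 24, Δ₃ = -96.
The minors alternate sign starting negative (−, +, −), so H is negative definite: a local maximum.

local maximum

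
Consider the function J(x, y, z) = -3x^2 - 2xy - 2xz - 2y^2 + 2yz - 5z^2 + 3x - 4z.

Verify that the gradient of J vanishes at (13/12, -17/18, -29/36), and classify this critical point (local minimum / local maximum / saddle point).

local maximum

∇J = (-6x - 2y - 2z + 3, -2x - 4y + 2z, -2x + 2y - 10z - 4); substituting (13/12, -17/18, -29/36) gives ∇J = (0, 0, 0), so (13/12, -17/18, -29/36) is indeed a critical point.
The Hessian is constant: H = [[-6, -2, -2], [-2, -4, 2], [-2, 2, -10]].
Leading principal minors: Δ₁ = -6, Δ₂ = 20, Δ₃ = -144.
The minors alternate sign starting negative (−, +, −), so H is negative definite: a local maximum.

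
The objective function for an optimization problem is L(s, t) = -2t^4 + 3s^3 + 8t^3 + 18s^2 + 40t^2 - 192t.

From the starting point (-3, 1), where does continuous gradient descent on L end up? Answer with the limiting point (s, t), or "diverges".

L is separable, so gradient descent decouples: s follows -∂L/∂s, t follows -∂L/∂t.
∂L/∂s = 9s(s + 4); at s=-3 this is -27, so s increases.
∂L/∂t = -8(t - 4)(t - 2)(t + 3); at t=1 this is -96, so t increases.
s converges to its nearest critical value 0 (a local min of the s-part); t converges to 2. The iterate converges to (0, 2).

(0, 2)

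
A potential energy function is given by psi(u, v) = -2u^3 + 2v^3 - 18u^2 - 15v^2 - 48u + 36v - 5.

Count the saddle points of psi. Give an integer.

2

psi separates as a function of u plus a function of v, so ∇psi=0 decouples.
∂psi/∂u = -6(u + 2)(u + 4) = 0 at u ∈ {-4, -2}; ∂psi/∂v = 6(v - 3)(v - 2) = 0 at v ∈ {2, 3}.
The Hessian is diagonal: diag(psi_uu, psi_vv). Second derivatives: psi_uu(-4)=12, psi_uu(-2)=-12; psi_vv(2)=-6, psi_vv(3)=6.
Saddle points occur where the two diagonal entries have opposite signs: (-4, 2), (-2, 3). Count: 2.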